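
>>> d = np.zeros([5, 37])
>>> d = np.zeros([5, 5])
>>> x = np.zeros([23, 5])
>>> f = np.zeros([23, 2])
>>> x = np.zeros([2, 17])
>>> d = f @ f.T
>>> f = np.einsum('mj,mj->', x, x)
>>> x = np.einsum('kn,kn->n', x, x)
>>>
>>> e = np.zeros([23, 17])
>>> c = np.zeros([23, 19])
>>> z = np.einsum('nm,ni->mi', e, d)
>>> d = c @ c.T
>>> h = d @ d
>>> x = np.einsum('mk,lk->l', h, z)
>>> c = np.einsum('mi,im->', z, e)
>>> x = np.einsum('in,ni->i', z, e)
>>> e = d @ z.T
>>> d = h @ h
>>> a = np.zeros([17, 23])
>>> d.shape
(23, 23)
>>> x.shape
(17,)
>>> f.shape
()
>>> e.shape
(23, 17)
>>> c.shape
()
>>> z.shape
(17, 23)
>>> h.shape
(23, 23)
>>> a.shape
(17, 23)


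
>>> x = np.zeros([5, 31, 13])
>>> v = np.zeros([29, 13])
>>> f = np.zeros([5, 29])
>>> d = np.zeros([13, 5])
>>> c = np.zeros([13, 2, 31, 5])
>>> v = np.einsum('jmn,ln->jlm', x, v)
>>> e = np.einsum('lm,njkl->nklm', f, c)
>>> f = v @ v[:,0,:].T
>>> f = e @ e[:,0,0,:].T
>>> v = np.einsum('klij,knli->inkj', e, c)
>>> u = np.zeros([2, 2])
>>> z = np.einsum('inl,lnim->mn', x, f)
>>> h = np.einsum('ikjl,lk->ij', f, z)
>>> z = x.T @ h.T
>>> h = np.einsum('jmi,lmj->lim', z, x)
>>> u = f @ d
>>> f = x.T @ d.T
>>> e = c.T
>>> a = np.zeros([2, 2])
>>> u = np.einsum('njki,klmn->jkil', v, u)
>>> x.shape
(5, 31, 13)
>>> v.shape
(5, 2, 13, 29)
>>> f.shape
(13, 31, 13)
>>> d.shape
(13, 5)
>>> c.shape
(13, 2, 31, 5)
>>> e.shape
(5, 31, 2, 13)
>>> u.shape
(2, 13, 29, 31)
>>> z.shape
(13, 31, 13)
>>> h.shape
(5, 13, 31)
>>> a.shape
(2, 2)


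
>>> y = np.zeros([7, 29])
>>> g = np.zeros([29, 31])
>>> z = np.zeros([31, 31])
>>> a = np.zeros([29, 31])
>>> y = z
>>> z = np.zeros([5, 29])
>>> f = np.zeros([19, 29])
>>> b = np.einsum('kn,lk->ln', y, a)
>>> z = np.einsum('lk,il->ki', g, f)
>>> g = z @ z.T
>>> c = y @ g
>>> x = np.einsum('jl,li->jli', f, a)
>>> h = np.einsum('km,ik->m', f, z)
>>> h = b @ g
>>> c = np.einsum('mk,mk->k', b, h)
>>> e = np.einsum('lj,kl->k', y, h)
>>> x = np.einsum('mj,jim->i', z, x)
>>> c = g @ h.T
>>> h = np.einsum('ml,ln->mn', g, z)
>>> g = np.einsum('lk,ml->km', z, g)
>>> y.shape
(31, 31)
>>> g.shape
(19, 31)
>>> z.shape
(31, 19)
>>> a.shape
(29, 31)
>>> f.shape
(19, 29)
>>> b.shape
(29, 31)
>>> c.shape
(31, 29)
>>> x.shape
(29,)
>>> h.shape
(31, 19)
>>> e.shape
(29,)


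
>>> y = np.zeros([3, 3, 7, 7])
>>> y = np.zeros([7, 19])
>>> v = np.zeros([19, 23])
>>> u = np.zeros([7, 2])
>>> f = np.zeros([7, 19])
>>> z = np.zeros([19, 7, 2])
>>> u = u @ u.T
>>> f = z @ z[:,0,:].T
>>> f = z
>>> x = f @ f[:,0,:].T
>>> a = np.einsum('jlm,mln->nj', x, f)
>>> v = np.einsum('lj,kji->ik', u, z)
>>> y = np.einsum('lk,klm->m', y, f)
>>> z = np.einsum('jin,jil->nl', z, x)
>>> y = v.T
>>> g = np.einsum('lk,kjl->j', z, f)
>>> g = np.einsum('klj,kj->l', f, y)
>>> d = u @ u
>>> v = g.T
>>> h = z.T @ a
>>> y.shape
(19, 2)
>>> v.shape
(7,)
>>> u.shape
(7, 7)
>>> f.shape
(19, 7, 2)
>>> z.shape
(2, 19)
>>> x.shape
(19, 7, 19)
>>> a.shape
(2, 19)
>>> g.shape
(7,)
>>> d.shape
(7, 7)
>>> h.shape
(19, 19)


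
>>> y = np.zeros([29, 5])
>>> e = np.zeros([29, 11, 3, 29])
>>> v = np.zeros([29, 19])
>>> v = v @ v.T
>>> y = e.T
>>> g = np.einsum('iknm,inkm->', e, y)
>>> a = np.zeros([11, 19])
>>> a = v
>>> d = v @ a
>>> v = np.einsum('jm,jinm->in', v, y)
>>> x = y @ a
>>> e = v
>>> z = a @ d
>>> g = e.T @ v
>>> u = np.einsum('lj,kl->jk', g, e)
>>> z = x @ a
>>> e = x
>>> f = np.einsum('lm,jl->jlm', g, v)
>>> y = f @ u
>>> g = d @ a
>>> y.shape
(3, 11, 3)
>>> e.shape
(29, 3, 11, 29)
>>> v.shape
(3, 11)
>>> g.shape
(29, 29)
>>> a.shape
(29, 29)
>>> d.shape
(29, 29)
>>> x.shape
(29, 3, 11, 29)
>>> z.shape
(29, 3, 11, 29)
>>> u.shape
(11, 3)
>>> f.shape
(3, 11, 11)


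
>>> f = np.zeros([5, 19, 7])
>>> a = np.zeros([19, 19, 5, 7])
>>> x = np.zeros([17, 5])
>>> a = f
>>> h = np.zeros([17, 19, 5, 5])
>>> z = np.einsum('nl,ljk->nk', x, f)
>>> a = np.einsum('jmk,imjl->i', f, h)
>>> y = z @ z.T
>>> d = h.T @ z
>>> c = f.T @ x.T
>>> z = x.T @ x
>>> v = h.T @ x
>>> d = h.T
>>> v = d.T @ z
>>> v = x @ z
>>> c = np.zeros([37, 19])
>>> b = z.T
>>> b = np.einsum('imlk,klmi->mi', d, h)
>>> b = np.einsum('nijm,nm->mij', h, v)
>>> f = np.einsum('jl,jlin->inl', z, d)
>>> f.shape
(19, 17, 5)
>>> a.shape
(17,)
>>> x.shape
(17, 5)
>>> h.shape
(17, 19, 5, 5)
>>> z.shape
(5, 5)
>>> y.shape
(17, 17)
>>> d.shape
(5, 5, 19, 17)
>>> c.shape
(37, 19)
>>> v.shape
(17, 5)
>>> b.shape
(5, 19, 5)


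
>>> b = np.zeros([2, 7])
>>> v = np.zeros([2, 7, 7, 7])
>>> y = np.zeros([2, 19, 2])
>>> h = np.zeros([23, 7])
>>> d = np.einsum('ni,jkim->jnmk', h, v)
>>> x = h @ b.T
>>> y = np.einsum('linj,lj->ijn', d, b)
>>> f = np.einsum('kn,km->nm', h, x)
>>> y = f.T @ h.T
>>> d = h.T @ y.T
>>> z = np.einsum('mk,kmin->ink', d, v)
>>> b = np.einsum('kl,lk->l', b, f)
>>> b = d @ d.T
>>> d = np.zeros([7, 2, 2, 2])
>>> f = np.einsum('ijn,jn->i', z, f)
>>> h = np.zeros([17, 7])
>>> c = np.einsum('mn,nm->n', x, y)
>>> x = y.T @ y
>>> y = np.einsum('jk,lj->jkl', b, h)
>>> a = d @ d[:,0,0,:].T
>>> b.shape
(7, 7)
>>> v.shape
(2, 7, 7, 7)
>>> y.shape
(7, 7, 17)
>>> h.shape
(17, 7)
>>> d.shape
(7, 2, 2, 2)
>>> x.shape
(23, 23)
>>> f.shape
(7,)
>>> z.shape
(7, 7, 2)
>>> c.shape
(2,)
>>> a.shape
(7, 2, 2, 7)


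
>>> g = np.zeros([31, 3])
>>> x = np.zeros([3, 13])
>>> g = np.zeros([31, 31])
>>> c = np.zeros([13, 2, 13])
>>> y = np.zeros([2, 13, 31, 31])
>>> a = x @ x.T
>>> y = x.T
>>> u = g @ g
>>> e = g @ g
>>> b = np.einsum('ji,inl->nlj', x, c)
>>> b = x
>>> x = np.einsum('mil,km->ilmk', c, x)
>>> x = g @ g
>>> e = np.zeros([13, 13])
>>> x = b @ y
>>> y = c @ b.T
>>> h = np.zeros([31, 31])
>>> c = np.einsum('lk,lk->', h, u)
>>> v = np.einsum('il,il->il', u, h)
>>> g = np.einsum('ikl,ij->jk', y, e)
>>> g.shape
(13, 2)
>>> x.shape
(3, 3)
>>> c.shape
()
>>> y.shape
(13, 2, 3)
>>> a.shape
(3, 3)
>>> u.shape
(31, 31)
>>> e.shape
(13, 13)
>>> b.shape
(3, 13)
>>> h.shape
(31, 31)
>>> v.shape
(31, 31)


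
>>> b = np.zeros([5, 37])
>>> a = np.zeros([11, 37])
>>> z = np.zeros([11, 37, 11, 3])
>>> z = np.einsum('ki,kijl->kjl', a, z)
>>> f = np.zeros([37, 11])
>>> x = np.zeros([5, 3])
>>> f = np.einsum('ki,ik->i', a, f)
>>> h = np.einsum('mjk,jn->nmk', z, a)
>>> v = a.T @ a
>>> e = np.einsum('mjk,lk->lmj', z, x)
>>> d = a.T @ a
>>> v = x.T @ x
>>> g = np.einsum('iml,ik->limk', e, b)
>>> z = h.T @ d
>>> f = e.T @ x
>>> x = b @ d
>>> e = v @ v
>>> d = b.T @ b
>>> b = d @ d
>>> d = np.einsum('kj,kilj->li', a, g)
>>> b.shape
(37, 37)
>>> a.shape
(11, 37)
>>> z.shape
(3, 11, 37)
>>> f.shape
(11, 11, 3)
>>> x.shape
(5, 37)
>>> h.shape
(37, 11, 3)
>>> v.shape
(3, 3)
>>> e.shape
(3, 3)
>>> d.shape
(11, 5)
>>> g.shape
(11, 5, 11, 37)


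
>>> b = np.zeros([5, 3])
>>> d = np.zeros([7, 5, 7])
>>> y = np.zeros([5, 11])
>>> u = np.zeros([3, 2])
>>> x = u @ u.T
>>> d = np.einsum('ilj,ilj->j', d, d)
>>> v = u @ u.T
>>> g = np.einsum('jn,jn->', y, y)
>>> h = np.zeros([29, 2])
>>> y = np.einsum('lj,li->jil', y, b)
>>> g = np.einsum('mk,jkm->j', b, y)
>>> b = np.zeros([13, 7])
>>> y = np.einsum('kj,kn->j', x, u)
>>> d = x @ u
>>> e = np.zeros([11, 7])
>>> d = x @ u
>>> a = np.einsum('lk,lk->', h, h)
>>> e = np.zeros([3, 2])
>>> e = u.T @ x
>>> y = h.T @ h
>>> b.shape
(13, 7)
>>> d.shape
(3, 2)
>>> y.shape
(2, 2)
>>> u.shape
(3, 2)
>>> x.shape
(3, 3)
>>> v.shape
(3, 3)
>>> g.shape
(11,)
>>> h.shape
(29, 2)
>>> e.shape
(2, 3)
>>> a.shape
()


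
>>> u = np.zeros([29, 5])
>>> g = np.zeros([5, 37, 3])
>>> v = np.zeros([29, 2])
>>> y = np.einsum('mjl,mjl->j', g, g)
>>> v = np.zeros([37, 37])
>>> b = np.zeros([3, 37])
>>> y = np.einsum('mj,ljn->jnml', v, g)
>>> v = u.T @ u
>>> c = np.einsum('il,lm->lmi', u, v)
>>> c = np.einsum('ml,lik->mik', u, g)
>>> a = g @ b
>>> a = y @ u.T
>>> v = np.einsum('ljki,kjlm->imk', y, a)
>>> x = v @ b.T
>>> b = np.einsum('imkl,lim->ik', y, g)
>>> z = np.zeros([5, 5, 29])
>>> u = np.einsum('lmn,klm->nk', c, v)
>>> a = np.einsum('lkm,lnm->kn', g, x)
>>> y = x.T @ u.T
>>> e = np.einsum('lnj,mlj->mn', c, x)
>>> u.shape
(3, 5)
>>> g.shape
(5, 37, 3)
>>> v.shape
(5, 29, 37)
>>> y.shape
(3, 29, 3)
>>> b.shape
(37, 37)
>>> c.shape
(29, 37, 3)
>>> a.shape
(37, 29)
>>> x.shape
(5, 29, 3)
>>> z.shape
(5, 5, 29)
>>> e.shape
(5, 37)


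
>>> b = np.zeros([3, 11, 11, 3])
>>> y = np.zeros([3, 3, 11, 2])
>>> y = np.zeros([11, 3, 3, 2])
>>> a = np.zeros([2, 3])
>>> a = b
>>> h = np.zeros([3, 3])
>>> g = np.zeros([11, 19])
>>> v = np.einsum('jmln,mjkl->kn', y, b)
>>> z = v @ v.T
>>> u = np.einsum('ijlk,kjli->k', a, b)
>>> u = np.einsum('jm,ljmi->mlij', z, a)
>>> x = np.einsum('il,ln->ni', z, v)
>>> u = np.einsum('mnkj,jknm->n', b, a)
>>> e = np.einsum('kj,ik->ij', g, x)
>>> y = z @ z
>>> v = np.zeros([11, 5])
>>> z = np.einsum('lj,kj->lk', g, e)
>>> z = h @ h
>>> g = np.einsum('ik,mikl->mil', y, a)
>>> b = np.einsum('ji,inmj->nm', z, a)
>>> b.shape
(11, 11)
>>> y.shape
(11, 11)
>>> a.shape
(3, 11, 11, 3)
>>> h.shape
(3, 3)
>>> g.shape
(3, 11, 3)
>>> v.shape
(11, 5)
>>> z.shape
(3, 3)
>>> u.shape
(11,)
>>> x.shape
(2, 11)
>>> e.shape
(2, 19)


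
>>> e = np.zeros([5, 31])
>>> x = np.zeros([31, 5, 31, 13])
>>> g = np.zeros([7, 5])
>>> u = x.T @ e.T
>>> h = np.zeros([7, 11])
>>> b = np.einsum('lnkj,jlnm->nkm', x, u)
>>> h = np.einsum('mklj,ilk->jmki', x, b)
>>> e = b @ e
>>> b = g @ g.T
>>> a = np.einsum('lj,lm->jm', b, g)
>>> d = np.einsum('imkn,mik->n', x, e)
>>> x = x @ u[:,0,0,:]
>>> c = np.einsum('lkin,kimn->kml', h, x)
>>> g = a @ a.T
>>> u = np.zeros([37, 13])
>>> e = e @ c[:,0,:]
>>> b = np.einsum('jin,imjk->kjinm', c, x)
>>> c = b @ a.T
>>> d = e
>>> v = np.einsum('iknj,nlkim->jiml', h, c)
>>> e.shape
(5, 31, 13)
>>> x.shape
(31, 5, 31, 5)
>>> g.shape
(7, 7)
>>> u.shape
(37, 13)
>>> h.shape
(13, 31, 5, 5)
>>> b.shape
(5, 31, 31, 13, 5)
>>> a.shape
(7, 5)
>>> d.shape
(5, 31, 13)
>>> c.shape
(5, 31, 31, 13, 7)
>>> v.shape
(5, 13, 7, 31)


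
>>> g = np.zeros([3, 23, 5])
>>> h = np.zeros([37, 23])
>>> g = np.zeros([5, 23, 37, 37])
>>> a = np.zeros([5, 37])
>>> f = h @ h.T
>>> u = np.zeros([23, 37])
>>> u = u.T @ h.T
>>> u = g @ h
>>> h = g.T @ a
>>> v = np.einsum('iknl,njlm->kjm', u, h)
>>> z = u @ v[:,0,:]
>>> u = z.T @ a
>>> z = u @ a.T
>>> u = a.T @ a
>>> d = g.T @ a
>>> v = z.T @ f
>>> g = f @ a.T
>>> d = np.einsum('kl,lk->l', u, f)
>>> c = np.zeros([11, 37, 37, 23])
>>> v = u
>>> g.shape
(37, 5)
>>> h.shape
(37, 37, 23, 37)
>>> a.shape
(5, 37)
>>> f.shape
(37, 37)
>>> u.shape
(37, 37)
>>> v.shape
(37, 37)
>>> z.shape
(37, 37, 23, 5)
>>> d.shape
(37,)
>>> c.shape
(11, 37, 37, 23)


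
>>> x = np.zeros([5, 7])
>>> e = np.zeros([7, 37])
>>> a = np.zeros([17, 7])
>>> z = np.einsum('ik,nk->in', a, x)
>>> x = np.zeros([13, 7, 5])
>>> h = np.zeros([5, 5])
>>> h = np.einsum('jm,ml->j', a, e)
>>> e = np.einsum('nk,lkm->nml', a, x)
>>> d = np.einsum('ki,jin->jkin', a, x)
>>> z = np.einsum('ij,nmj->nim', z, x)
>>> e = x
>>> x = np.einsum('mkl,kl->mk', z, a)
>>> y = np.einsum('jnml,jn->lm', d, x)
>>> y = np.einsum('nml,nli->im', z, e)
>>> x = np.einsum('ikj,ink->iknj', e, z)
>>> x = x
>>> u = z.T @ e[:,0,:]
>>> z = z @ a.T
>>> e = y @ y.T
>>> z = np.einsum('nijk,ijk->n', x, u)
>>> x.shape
(13, 7, 17, 5)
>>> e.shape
(5, 5)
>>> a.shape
(17, 7)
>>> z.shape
(13,)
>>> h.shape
(17,)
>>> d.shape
(13, 17, 7, 5)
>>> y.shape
(5, 17)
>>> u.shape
(7, 17, 5)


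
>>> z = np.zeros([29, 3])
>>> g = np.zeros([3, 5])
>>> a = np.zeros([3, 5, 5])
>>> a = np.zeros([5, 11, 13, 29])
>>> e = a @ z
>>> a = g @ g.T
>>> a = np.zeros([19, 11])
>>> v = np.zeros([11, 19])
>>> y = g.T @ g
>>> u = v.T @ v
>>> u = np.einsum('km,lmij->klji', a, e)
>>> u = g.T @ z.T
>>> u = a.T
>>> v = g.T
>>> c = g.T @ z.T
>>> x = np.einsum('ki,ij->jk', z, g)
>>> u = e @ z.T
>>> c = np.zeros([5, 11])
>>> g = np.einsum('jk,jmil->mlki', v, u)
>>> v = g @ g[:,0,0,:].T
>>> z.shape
(29, 3)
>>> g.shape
(11, 29, 3, 13)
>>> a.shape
(19, 11)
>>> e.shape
(5, 11, 13, 3)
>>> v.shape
(11, 29, 3, 11)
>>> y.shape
(5, 5)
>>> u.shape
(5, 11, 13, 29)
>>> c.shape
(5, 11)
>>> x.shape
(5, 29)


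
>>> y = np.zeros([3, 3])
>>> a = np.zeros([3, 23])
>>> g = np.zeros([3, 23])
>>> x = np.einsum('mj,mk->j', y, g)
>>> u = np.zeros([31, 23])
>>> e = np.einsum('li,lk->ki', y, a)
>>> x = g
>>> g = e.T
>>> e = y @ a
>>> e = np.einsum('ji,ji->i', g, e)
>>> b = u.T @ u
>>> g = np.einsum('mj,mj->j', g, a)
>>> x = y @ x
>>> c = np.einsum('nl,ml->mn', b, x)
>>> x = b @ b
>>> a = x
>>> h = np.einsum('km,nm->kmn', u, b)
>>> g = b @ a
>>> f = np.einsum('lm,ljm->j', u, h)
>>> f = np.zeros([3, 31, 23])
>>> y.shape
(3, 3)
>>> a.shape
(23, 23)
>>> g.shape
(23, 23)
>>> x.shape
(23, 23)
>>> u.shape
(31, 23)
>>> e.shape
(23,)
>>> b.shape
(23, 23)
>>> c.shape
(3, 23)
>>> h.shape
(31, 23, 23)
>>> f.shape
(3, 31, 23)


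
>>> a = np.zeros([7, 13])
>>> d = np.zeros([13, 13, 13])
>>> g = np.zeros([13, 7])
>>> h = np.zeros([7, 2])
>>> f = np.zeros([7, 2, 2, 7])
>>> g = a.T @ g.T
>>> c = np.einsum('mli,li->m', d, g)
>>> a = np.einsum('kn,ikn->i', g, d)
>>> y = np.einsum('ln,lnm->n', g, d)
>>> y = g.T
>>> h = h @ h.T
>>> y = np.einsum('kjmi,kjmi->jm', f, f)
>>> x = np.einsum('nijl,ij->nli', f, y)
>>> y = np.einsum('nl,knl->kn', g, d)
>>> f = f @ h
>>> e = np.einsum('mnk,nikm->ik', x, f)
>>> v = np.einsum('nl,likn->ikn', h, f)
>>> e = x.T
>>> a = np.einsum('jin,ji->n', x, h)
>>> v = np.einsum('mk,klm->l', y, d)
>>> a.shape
(2,)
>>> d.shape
(13, 13, 13)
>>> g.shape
(13, 13)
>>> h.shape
(7, 7)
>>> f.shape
(7, 2, 2, 7)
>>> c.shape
(13,)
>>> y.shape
(13, 13)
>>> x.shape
(7, 7, 2)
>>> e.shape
(2, 7, 7)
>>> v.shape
(13,)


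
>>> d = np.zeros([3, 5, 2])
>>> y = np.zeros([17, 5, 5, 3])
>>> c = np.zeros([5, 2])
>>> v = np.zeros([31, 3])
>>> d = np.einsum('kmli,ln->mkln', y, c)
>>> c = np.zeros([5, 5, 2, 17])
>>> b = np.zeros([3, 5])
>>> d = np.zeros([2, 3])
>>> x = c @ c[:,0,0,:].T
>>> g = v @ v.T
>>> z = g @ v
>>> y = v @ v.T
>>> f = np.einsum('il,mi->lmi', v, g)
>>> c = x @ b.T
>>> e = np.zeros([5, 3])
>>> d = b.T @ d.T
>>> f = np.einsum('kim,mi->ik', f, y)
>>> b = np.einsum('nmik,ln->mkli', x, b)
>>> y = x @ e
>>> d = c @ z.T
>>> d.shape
(5, 5, 2, 31)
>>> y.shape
(5, 5, 2, 3)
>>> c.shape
(5, 5, 2, 3)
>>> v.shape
(31, 3)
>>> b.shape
(5, 5, 3, 2)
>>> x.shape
(5, 5, 2, 5)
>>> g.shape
(31, 31)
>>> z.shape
(31, 3)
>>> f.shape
(31, 3)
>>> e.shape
(5, 3)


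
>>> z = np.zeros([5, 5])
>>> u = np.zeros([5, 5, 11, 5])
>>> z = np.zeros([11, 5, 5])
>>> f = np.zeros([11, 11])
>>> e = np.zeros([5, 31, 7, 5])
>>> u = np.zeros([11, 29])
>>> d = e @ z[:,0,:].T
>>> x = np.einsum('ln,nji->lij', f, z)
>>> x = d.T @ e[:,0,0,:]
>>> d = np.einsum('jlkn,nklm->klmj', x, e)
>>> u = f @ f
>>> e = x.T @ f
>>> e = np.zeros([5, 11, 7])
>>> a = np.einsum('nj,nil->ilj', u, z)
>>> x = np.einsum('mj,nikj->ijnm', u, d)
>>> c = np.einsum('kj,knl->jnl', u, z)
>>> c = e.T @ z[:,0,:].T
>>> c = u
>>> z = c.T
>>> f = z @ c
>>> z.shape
(11, 11)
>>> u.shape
(11, 11)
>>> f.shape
(11, 11)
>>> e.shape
(5, 11, 7)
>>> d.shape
(31, 7, 5, 11)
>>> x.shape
(7, 11, 31, 11)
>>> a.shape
(5, 5, 11)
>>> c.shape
(11, 11)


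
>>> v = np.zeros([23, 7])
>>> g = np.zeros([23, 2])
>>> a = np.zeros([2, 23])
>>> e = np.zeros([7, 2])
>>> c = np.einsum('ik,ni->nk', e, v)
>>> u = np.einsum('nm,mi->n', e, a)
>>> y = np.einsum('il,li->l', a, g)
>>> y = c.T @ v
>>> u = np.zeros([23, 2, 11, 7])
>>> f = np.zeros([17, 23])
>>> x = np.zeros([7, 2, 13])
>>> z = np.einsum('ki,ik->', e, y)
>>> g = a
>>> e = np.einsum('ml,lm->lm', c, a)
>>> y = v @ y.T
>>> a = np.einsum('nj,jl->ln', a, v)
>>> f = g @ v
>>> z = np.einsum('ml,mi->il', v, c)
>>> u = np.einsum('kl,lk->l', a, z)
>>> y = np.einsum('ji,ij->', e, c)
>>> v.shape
(23, 7)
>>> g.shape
(2, 23)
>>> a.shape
(7, 2)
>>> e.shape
(2, 23)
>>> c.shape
(23, 2)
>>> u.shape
(2,)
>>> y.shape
()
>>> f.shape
(2, 7)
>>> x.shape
(7, 2, 13)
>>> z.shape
(2, 7)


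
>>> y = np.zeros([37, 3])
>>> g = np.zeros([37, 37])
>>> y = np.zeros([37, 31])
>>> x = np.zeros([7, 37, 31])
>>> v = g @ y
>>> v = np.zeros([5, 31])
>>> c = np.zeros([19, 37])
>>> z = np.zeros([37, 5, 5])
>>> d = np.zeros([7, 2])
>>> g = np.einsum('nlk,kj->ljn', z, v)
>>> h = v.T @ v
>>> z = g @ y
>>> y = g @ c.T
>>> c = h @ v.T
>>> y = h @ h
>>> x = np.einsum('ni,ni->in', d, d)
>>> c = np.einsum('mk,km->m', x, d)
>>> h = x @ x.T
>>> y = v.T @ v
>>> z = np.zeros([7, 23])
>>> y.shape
(31, 31)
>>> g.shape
(5, 31, 37)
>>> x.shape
(2, 7)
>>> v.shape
(5, 31)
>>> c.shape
(2,)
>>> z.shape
(7, 23)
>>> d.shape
(7, 2)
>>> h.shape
(2, 2)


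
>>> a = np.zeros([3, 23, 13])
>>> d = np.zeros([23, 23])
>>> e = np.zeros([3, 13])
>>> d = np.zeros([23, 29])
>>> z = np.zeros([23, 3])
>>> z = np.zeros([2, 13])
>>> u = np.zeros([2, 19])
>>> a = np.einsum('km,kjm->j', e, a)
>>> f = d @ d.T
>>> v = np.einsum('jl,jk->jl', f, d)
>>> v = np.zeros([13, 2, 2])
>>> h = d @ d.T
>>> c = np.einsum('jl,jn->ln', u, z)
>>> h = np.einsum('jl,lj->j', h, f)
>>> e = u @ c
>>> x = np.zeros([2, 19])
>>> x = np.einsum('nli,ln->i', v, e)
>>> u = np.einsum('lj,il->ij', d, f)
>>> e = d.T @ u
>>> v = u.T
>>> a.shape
(23,)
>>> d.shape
(23, 29)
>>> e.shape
(29, 29)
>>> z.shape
(2, 13)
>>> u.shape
(23, 29)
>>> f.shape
(23, 23)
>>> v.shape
(29, 23)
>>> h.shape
(23,)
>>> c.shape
(19, 13)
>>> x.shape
(2,)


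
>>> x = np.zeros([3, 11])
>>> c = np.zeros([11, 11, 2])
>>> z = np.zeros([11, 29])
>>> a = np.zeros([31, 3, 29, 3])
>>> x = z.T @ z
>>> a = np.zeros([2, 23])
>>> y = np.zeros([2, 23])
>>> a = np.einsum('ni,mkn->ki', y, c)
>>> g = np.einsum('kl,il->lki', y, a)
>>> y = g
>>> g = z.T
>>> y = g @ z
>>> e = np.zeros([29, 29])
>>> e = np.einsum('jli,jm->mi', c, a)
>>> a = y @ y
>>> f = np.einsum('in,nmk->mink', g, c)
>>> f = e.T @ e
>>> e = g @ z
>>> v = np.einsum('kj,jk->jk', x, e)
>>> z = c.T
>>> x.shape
(29, 29)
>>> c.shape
(11, 11, 2)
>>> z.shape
(2, 11, 11)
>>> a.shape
(29, 29)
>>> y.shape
(29, 29)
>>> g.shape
(29, 11)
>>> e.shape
(29, 29)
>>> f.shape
(2, 2)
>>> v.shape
(29, 29)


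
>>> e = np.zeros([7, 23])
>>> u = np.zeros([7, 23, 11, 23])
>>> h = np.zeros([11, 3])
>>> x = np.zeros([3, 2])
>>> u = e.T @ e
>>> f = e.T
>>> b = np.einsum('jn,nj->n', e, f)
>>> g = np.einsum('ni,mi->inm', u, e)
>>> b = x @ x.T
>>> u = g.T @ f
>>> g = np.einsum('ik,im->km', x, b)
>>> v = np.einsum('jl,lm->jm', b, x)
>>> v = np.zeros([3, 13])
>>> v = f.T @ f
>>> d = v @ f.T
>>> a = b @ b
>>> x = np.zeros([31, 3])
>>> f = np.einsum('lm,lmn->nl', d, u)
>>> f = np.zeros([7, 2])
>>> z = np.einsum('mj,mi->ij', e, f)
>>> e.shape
(7, 23)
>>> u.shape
(7, 23, 7)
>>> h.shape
(11, 3)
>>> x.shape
(31, 3)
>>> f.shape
(7, 2)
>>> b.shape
(3, 3)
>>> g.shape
(2, 3)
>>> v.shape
(7, 7)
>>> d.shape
(7, 23)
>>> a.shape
(3, 3)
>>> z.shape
(2, 23)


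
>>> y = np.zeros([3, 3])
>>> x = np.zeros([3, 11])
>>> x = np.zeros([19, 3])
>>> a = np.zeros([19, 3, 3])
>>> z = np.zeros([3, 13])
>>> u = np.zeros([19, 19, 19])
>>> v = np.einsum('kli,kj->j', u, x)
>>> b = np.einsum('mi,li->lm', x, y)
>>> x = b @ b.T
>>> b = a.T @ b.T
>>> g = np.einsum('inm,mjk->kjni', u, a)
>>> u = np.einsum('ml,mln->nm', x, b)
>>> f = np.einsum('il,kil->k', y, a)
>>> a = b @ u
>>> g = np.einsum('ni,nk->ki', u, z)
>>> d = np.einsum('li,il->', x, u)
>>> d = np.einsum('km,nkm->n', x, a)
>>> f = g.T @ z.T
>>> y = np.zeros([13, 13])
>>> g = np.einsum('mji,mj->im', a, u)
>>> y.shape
(13, 13)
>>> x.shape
(3, 3)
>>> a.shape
(3, 3, 3)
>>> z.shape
(3, 13)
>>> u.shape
(3, 3)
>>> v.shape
(3,)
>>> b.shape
(3, 3, 3)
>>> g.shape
(3, 3)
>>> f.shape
(3, 3)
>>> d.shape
(3,)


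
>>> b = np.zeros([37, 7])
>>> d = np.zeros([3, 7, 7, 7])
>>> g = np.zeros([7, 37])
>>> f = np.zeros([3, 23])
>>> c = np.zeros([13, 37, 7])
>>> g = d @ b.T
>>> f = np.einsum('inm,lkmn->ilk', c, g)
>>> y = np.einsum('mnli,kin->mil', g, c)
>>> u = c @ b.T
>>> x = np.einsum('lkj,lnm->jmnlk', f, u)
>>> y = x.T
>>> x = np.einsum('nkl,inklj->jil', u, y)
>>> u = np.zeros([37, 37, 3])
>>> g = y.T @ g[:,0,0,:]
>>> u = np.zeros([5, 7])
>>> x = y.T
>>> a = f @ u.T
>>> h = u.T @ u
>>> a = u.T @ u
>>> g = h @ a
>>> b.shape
(37, 7)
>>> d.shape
(3, 7, 7, 7)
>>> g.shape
(7, 7)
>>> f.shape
(13, 3, 7)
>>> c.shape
(13, 37, 7)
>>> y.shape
(3, 13, 37, 37, 7)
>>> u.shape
(5, 7)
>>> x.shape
(7, 37, 37, 13, 3)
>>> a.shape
(7, 7)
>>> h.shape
(7, 7)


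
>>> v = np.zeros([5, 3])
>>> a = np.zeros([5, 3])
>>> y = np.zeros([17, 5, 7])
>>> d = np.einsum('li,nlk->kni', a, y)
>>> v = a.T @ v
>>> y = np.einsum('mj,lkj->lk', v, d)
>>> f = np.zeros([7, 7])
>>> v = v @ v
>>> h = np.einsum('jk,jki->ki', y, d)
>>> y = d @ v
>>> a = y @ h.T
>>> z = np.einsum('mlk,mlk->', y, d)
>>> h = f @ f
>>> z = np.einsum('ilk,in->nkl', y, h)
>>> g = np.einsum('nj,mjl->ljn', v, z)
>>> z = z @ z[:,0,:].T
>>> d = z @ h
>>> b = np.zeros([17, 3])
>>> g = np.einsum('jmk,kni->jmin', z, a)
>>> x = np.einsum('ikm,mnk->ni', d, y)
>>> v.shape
(3, 3)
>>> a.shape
(7, 17, 17)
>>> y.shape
(7, 17, 3)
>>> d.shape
(7, 3, 7)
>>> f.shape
(7, 7)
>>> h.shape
(7, 7)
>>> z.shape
(7, 3, 7)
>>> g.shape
(7, 3, 17, 17)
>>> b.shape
(17, 3)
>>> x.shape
(17, 7)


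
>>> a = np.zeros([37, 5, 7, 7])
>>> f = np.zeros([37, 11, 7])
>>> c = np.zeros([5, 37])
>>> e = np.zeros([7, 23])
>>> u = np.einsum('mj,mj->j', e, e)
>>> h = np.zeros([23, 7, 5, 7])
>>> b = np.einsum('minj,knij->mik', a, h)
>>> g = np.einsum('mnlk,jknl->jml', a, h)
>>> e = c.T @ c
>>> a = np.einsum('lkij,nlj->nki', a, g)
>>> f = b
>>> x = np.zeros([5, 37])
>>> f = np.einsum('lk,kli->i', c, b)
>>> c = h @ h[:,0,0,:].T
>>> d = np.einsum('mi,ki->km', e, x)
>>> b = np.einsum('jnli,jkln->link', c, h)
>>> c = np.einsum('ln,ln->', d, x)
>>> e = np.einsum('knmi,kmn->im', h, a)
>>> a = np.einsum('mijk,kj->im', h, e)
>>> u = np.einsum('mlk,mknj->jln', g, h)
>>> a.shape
(7, 23)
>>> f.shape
(23,)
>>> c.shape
()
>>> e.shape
(7, 5)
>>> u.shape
(7, 37, 5)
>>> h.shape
(23, 7, 5, 7)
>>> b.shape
(5, 23, 7, 7)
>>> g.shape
(23, 37, 7)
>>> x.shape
(5, 37)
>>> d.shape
(5, 37)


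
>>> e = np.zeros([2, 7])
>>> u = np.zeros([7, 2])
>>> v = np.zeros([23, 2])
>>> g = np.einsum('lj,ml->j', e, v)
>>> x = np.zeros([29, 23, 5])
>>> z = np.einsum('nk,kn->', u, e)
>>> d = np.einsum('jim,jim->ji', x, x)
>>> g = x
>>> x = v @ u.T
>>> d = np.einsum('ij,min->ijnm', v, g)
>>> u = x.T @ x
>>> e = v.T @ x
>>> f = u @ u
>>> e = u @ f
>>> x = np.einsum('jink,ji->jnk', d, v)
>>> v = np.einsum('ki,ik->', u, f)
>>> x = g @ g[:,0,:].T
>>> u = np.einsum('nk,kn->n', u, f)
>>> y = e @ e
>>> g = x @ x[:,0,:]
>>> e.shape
(7, 7)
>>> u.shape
(7,)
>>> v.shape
()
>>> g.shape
(29, 23, 29)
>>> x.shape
(29, 23, 29)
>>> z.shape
()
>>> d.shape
(23, 2, 5, 29)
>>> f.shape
(7, 7)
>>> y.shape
(7, 7)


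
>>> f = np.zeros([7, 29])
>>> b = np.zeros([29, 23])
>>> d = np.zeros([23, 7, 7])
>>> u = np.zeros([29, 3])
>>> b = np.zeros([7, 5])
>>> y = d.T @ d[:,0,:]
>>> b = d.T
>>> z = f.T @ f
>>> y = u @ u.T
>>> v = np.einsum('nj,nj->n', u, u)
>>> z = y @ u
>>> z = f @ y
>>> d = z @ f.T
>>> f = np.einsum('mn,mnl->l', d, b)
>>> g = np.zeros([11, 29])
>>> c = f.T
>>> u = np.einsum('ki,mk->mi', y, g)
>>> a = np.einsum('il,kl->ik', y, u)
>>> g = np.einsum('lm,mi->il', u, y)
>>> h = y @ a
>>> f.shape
(23,)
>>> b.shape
(7, 7, 23)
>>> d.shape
(7, 7)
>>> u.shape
(11, 29)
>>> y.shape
(29, 29)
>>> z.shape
(7, 29)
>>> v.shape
(29,)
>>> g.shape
(29, 11)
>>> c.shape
(23,)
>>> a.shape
(29, 11)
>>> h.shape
(29, 11)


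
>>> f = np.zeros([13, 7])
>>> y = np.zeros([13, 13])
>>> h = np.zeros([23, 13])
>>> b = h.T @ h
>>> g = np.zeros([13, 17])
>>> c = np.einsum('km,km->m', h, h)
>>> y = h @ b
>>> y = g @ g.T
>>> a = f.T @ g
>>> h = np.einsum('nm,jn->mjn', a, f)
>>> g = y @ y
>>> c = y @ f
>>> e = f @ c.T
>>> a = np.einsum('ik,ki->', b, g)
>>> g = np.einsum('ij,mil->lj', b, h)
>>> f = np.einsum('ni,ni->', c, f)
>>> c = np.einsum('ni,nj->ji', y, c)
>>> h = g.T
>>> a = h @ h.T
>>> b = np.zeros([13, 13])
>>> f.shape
()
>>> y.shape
(13, 13)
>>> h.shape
(13, 7)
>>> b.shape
(13, 13)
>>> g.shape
(7, 13)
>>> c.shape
(7, 13)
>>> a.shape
(13, 13)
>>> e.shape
(13, 13)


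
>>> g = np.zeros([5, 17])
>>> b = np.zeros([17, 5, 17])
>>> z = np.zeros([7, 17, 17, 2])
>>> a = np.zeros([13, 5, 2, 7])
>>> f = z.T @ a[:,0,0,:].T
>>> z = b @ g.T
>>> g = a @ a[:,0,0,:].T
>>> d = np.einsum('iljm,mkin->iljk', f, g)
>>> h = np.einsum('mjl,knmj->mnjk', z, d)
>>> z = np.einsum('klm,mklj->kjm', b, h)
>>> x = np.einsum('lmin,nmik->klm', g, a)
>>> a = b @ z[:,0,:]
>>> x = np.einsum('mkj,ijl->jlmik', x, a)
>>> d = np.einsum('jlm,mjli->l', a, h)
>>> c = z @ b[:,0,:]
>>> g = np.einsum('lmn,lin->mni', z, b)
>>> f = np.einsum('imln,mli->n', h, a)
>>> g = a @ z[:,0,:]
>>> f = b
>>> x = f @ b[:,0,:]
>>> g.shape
(17, 5, 17)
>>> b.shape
(17, 5, 17)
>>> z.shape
(17, 2, 17)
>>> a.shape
(17, 5, 17)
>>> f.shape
(17, 5, 17)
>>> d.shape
(5,)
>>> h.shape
(17, 17, 5, 2)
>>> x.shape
(17, 5, 17)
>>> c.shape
(17, 2, 17)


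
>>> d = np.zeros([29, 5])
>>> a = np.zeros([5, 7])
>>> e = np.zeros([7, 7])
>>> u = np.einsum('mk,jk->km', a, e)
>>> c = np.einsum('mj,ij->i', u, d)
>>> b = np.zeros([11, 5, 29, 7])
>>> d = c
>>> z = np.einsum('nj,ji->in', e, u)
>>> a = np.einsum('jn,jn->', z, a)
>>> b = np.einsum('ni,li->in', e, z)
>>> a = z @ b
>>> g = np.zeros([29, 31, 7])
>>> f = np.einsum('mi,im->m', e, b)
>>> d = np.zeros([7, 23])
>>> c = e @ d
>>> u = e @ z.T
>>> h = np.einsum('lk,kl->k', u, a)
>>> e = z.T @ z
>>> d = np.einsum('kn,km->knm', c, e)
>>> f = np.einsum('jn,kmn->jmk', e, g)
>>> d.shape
(7, 23, 7)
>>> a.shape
(5, 7)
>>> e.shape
(7, 7)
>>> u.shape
(7, 5)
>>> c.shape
(7, 23)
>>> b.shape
(7, 7)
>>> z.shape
(5, 7)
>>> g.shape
(29, 31, 7)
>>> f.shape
(7, 31, 29)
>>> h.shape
(5,)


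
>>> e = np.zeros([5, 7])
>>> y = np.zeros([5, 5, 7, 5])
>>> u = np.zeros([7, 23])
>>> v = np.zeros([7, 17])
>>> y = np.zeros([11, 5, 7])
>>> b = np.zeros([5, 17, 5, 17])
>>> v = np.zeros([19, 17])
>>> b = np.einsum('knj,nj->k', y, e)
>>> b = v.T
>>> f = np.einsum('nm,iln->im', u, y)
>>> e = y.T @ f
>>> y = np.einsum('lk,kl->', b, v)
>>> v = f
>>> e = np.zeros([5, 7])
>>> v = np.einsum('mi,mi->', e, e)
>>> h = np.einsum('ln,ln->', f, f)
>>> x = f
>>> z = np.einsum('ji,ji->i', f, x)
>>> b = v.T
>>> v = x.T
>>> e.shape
(5, 7)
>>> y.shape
()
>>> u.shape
(7, 23)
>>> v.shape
(23, 11)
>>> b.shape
()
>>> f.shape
(11, 23)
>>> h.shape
()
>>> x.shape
(11, 23)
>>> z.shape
(23,)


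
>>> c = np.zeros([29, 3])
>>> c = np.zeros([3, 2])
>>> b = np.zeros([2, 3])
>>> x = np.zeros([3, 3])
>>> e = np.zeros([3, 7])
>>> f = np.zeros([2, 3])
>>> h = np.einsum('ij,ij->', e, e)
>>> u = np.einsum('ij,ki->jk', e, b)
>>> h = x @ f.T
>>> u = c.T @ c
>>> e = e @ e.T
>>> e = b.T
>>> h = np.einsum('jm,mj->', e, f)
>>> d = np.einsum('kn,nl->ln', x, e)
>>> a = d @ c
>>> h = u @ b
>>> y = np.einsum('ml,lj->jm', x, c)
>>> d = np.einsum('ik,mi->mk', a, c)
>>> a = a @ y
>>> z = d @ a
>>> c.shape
(3, 2)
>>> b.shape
(2, 3)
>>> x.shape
(3, 3)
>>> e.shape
(3, 2)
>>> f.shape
(2, 3)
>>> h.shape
(2, 3)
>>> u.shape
(2, 2)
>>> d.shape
(3, 2)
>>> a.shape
(2, 3)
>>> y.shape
(2, 3)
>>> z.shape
(3, 3)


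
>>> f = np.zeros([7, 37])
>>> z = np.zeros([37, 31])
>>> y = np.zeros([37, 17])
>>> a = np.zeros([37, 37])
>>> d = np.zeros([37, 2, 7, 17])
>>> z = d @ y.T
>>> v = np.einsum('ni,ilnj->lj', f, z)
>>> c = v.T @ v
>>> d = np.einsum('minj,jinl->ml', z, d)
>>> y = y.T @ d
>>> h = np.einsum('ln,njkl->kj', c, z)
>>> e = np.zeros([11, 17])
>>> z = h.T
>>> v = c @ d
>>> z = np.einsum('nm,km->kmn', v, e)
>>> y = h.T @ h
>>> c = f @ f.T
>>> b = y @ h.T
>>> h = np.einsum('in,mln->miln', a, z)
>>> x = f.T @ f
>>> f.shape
(7, 37)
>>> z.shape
(11, 17, 37)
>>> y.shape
(2, 2)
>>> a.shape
(37, 37)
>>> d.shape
(37, 17)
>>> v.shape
(37, 17)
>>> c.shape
(7, 7)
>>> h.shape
(11, 37, 17, 37)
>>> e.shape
(11, 17)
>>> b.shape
(2, 7)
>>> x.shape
(37, 37)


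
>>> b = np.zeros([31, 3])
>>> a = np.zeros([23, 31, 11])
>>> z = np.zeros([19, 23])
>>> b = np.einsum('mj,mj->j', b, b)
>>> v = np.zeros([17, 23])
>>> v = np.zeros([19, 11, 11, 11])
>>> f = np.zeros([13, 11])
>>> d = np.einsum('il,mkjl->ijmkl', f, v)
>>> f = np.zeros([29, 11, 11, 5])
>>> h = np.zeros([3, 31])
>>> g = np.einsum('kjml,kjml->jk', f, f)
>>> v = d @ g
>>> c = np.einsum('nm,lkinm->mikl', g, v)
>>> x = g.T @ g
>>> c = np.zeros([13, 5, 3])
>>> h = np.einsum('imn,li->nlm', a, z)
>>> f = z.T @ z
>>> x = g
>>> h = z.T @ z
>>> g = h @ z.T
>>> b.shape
(3,)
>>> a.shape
(23, 31, 11)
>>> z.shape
(19, 23)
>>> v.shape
(13, 11, 19, 11, 29)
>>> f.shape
(23, 23)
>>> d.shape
(13, 11, 19, 11, 11)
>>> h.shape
(23, 23)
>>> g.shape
(23, 19)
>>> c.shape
(13, 5, 3)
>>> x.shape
(11, 29)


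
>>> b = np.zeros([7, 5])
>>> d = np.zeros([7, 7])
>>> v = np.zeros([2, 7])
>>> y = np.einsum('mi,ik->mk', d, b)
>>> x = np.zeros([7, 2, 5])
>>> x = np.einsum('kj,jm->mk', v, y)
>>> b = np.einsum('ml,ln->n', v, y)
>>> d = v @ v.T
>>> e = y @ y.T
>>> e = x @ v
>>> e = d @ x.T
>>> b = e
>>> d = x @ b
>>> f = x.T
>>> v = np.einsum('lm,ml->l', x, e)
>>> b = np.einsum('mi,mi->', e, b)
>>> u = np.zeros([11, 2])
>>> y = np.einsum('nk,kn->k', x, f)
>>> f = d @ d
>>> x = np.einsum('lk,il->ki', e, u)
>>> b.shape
()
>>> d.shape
(5, 5)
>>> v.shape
(5,)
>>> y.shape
(2,)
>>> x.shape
(5, 11)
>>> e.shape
(2, 5)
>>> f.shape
(5, 5)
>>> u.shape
(11, 2)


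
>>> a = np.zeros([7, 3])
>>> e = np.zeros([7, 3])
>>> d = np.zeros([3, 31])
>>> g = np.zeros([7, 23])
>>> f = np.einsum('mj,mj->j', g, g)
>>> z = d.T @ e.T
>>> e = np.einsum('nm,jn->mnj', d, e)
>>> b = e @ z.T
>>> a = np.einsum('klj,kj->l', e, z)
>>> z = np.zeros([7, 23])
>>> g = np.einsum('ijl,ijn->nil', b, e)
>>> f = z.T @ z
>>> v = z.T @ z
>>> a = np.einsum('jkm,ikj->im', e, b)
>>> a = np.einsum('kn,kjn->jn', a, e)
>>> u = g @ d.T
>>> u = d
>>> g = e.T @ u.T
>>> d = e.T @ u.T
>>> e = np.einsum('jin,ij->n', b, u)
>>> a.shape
(3, 7)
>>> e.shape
(31,)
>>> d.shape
(7, 3, 3)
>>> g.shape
(7, 3, 3)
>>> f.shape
(23, 23)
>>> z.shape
(7, 23)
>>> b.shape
(31, 3, 31)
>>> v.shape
(23, 23)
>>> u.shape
(3, 31)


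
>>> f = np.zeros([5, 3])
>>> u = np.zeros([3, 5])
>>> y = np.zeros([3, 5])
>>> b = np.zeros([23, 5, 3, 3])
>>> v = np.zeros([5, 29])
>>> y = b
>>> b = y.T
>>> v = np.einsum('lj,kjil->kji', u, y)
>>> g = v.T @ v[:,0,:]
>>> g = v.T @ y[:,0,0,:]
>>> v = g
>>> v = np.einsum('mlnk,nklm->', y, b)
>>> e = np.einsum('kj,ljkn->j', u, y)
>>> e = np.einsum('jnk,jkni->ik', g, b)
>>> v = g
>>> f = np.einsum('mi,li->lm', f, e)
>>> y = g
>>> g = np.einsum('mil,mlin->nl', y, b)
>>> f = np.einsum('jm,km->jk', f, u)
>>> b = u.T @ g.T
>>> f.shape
(23, 3)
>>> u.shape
(3, 5)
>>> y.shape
(3, 5, 3)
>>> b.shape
(5, 23)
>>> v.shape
(3, 5, 3)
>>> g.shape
(23, 3)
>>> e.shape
(23, 3)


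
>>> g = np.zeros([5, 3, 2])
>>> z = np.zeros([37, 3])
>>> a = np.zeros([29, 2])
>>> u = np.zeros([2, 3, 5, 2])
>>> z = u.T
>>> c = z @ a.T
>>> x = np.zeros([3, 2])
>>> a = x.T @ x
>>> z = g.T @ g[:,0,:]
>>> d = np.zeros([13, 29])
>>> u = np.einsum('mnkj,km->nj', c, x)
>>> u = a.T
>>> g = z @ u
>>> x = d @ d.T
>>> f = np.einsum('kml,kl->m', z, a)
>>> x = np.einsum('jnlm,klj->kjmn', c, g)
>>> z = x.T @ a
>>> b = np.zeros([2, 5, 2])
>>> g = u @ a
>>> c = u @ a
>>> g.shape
(2, 2)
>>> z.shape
(5, 29, 2, 2)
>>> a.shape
(2, 2)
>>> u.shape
(2, 2)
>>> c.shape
(2, 2)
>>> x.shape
(2, 2, 29, 5)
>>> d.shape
(13, 29)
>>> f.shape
(3,)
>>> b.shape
(2, 5, 2)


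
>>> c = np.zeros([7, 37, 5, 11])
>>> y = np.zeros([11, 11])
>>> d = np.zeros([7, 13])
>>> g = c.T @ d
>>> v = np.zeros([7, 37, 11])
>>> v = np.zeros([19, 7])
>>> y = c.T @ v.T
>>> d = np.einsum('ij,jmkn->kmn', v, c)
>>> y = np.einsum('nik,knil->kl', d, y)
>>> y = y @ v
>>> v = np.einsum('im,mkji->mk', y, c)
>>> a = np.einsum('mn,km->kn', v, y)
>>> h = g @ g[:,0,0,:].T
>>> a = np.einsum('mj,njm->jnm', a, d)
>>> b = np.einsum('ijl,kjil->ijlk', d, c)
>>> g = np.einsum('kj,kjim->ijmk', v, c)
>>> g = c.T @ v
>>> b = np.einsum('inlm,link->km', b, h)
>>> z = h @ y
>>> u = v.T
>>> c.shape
(7, 37, 5, 11)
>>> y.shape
(11, 7)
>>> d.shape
(5, 37, 11)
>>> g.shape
(11, 5, 37, 37)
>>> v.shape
(7, 37)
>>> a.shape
(37, 5, 11)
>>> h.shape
(11, 5, 37, 11)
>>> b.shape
(11, 7)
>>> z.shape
(11, 5, 37, 7)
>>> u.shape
(37, 7)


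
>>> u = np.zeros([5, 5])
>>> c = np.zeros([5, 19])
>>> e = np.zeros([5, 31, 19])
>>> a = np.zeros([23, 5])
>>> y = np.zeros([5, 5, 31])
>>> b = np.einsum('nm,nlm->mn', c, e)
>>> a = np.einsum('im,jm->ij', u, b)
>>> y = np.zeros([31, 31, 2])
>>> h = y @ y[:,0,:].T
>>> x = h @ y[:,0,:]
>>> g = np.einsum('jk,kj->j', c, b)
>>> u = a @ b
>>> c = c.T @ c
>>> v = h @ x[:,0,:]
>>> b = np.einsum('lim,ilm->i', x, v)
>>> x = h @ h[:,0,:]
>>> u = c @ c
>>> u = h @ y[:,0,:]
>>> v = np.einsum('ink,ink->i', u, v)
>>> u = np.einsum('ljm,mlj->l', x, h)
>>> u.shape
(31,)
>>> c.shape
(19, 19)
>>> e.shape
(5, 31, 19)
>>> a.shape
(5, 19)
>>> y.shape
(31, 31, 2)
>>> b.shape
(31,)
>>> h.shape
(31, 31, 31)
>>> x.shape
(31, 31, 31)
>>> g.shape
(5,)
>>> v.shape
(31,)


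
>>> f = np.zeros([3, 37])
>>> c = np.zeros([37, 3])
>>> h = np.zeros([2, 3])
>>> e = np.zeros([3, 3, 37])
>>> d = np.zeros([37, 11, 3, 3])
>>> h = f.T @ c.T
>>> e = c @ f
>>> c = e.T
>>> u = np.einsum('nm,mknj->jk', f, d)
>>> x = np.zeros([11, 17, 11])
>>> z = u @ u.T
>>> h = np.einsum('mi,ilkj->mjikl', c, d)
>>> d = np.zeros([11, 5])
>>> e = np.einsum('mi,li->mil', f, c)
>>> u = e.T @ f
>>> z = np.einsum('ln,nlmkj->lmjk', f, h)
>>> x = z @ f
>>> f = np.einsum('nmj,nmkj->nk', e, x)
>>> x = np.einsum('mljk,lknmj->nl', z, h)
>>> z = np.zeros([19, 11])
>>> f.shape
(3, 11)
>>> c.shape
(37, 37)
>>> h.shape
(37, 3, 37, 3, 11)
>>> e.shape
(3, 37, 37)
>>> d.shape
(11, 5)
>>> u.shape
(37, 37, 37)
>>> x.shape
(37, 37)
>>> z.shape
(19, 11)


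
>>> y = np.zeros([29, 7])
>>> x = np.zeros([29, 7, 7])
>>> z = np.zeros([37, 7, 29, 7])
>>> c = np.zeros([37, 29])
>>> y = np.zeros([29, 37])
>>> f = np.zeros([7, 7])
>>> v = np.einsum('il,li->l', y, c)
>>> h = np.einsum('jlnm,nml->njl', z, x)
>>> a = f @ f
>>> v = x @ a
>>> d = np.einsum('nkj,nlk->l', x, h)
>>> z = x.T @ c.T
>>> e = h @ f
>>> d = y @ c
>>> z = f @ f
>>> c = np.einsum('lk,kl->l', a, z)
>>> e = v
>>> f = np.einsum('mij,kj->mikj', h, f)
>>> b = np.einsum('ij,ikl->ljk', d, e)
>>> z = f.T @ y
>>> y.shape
(29, 37)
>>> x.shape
(29, 7, 7)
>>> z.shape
(7, 7, 37, 37)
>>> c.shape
(7,)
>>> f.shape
(29, 37, 7, 7)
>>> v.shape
(29, 7, 7)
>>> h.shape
(29, 37, 7)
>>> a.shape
(7, 7)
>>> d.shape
(29, 29)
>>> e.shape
(29, 7, 7)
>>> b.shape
(7, 29, 7)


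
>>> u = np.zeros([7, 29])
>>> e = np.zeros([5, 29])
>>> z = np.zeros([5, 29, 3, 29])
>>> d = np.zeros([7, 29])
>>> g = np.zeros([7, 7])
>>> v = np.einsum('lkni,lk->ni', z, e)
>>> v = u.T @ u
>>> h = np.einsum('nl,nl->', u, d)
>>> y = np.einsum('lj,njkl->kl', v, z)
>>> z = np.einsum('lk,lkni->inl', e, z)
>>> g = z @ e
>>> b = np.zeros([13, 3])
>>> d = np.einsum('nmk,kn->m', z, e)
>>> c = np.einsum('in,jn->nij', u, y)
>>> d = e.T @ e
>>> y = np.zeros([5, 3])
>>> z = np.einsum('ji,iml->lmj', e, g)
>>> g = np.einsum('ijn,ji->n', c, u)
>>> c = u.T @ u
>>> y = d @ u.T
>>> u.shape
(7, 29)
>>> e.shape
(5, 29)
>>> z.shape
(29, 3, 5)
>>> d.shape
(29, 29)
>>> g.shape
(3,)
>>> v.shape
(29, 29)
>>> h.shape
()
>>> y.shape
(29, 7)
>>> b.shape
(13, 3)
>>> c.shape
(29, 29)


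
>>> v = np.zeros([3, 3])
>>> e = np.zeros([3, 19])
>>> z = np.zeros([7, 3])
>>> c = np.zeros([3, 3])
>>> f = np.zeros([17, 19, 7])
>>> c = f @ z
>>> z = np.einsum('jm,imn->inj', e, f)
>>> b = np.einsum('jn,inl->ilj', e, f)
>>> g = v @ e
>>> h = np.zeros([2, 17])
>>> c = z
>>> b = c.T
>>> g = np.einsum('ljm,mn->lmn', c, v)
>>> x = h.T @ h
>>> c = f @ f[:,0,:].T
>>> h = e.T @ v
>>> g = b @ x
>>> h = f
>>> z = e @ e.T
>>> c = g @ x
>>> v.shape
(3, 3)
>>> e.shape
(3, 19)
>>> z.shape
(3, 3)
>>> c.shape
(3, 7, 17)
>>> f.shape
(17, 19, 7)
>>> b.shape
(3, 7, 17)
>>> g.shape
(3, 7, 17)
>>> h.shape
(17, 19, 7)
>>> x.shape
(17, 17)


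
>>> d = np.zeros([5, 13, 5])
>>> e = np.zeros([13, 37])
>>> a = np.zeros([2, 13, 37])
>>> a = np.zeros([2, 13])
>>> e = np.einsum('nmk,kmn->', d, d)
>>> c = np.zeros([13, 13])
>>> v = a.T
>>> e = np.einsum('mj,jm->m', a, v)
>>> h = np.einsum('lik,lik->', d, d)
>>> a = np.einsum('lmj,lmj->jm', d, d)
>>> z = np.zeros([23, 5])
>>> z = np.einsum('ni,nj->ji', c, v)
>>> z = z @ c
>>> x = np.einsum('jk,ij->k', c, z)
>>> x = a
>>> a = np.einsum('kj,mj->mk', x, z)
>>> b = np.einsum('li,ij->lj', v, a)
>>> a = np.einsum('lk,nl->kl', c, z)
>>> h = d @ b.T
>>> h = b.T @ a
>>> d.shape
(5, 13, 5)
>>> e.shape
(2,)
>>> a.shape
(13, 13)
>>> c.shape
(13, 13)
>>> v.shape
(13, 2)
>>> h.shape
(5, 13)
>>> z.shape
(2, 13)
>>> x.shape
(5, 13)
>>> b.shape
(13, 5)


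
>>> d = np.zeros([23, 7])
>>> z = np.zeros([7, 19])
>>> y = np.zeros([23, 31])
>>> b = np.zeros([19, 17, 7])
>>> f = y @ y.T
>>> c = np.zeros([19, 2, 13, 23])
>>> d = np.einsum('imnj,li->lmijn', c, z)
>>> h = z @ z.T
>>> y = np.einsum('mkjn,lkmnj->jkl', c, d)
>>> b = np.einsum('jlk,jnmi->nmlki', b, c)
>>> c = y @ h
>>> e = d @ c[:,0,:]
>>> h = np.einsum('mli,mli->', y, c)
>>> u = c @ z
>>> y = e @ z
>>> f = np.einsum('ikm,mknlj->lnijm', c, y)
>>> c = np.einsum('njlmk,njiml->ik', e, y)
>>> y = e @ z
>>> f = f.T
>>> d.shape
(7, 2, 19, 23, 13)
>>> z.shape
(7, 19)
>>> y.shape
(7, 2, 19, 23, 19)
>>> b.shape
(2, 13, 17, 7, 23)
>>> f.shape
(7, 19, 13, 19, 23)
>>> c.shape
(19, 7)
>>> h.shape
()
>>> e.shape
(7, 2, 19, 23, 7)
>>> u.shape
(13, 2, 19)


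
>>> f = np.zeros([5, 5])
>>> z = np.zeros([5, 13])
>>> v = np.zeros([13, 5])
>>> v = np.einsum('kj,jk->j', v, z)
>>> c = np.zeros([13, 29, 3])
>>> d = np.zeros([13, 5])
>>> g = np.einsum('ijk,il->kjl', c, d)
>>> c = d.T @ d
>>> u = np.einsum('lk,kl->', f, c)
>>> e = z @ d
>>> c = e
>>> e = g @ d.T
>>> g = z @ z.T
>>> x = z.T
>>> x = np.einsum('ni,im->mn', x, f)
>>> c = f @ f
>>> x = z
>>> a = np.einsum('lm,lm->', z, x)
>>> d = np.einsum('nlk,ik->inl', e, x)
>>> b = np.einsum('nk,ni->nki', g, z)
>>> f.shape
(5, 5)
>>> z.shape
(5, 13)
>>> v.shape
(5,)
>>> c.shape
(5, 5)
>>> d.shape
(5, 3, 29)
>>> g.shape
(5, 5)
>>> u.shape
()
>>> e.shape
(3, 29, 13)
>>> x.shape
(5, 13)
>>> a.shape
()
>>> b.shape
(5, 5, 13)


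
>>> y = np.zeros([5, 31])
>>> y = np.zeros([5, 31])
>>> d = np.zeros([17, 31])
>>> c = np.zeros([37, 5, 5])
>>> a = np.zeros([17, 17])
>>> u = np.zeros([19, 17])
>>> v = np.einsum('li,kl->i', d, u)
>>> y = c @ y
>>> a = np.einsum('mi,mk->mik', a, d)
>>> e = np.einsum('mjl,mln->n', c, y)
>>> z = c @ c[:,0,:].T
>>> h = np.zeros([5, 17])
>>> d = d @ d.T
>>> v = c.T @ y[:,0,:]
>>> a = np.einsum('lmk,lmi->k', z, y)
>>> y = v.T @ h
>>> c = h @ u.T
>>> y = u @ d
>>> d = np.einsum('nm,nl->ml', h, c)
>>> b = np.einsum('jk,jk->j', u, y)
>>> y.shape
(19, 17)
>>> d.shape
(17, 19)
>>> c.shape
(5, 19)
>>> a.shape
(37,)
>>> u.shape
(19, 17)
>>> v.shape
(5, 5, 31)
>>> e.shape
(31,)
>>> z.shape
(37, 5, 37)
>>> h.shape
(5, 17)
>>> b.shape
(19,)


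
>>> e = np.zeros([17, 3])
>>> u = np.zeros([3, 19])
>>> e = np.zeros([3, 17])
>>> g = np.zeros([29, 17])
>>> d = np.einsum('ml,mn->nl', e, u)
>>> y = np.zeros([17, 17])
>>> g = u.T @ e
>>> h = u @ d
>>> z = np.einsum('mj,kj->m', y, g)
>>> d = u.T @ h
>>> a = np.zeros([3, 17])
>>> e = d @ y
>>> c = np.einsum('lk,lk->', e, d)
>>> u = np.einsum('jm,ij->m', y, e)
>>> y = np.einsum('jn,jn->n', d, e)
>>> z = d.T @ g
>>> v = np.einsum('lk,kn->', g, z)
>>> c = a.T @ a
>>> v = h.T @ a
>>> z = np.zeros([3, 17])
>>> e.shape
(19, 17)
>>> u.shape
(17,)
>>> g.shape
(19, 17)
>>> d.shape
(19, 17)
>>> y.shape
(17,)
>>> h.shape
(3, 17)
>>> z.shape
(3, 17)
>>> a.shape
(3, 17)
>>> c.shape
(17, 17)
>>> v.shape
(17, 17)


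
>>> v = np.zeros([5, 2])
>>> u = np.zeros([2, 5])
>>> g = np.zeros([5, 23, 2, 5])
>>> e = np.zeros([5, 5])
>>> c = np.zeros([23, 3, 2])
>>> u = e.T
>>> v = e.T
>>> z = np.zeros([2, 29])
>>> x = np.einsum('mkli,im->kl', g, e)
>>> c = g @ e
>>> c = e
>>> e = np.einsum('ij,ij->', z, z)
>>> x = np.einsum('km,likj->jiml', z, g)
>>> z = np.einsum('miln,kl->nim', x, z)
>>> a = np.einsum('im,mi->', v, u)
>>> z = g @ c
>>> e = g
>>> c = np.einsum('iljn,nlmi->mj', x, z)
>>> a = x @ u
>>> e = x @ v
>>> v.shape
(5, 5)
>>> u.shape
(5, 5)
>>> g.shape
(5, 23, 2, 5)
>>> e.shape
(5, 23, 29, 5)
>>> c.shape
(2, 29)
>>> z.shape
(5, 23, 2, 5)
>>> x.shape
(5, 23, 29, 5)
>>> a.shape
(5, 23, 29, 5)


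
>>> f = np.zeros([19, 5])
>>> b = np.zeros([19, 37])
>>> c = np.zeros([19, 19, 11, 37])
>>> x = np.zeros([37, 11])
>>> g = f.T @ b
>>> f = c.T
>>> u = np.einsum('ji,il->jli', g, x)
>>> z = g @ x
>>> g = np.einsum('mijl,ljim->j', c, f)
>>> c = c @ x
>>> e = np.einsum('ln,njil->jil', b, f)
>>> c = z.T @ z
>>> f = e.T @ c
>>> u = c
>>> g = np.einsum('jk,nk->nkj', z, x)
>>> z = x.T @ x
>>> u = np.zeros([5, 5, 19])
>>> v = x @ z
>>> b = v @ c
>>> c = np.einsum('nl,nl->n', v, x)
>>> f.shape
(19, 19, 11)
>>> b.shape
(37, 11)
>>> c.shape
(37,)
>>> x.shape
(37, 11)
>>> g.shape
(37, 11, 5)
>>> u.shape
(5, 5, 19)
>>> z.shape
(11, 11)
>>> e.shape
(11, 19, 19)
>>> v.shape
(37, 11)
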